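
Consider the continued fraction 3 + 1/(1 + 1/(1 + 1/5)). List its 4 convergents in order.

Using the convergent recurrence p_i = a_i*p_{i-1} + p_{i-2}, q_i = a_i*q_{i-1} + q_{i-2} with p_{-2}=0, p_{-1}=1, q_{-2}=1, q_{-1}=0:
  i=0: a_0=3, p_0 = 3*1 + 0 = 3, q_0 = 3*0 + 1 = 1.
  i=1: a_1=1, p_1 = 1*3 + 1 = 4, q_1 = 1*1 + 0 = 1.
  i=2: a_2=1, p_2 = 1*4 + 3 = 7, q_2 = 1*1 + 1 = 2.
  i=3: a_3=5, p_3 = 5*7 + 4 = 39, q_3 = 5*2 + 1 = 11.

3/1, 4/1, 7/2, 39/11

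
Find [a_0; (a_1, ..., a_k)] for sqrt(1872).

[43; (3, 1, 3, 86)]

Write x_i = (sqrt(1872) + m_i)/d_i with (m_0, d_0) = (0, 1). a_0 = floor(sqrt(1872)) = 43, since 43^2 = 1849 <= 1872 < 1936 = 44^2.
Iterate m_{i+1} = d_i*a_i - m_i, d_{i+1} = (1872 - m_{i+1}^2)/d_i, a_{i+1} = floor((a_0 + m_{i+1})/d_{i+1}):
  m_1 = 1*43 - 0 = 43, d_1 = (1872 - 43^2)/1 = 23/1 = 23, a_1 = floor((43 + 43)/23) = 3.
  m_2 = 23*3 - 43 = 26, d_2 = (1872 - 26^2)/23 = 1196/23 = 52, a_2 = floor((43 + 26)/52) = 1.
  m_3 = 52*1 - 26 = 26, d_3 = (1872 - 26^2)/52 = 1196/52 = 23, a_3 = floor((43 + 26)/23) = 3.
  m_4 = 23*3 - 26 = 43, d_4 = (1872 - 43^2)/23 = 23/23 = 1, a_4 = floor((43 + 43)/1) = 86.
  m_5 = 1*86 - 43 = 43, d_5 = (1872 - 43^2)/1 = 23/1 = 23: (m_5, d_5) = (m_1, d_1) = (43, 23), so from here the quotients repeat a_1, ..., a_4; the period length is 4.
Hence the expansion of sqrt(1872) is a_0 = 43 followed by the repeating block 3, 1, 3, 86 (period 4).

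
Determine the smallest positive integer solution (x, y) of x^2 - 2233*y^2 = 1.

First expand sqrt(2233) as a continued fraction. With x_i = (sqrt(2233) + m_i)/d_i and (m_0, d_0) = (0, 1): a_0 = floor(sqrt(2233)) = 47, since 47^2 = 2209 <= 2233 < 2304 = 48^2.
Iterate m_{i+1} = d_i*a_i - m_i, d_{i+1} = (2233 - m_{i+1}^2)/d_i, a_{i+1} = floor((a_0 + m_{i+1})/d_{i+1}):
  m_1 = 1*47 - 0 = 47, d_1 = (2233 - 47^2)/1 = 24/1 = 24, a_1 = floor((47 + 47)/24) = 3.
  m_2 = 24*3 - 47 = 25, d_2 = (2233 - 25^2)/24 = 1608/24 = 67, a_2 = floor((47 + 25)/67) = 1.
  m_3 = 67*1 - 25 = 42, d_3 = (2233 - 42^2)/67 = 469/67 = 7, a_3 = floor((47 + 42)/7) = 12.
  m_4 = 7*12 - 42 = 42, d_4 = (2233 - 42^2)/7 = 469/7 = 67, a_4 = floor((47 + 42)/67) = 1.
  m_5 = 67*1 - 42 = 25, d_5 = (2233 - 25^2)/67 = 1608/67 = 24, a_5 = floor((47 + 25)/24) = 3.
  m_6 = 24*3 - 25 = 47, d_6 = (2233 - 47^2)/24 = 24/24 = 1, a_6 = floor((47 + 47)/1) = 94.
  m_7 = 1*94 - 47 = 47, d_7 = (2233 - 47^2)/1 = 24/1 = 24: (m_7, d_7) = (m_1, d_1) = (47, 24), so from here the quotients repeat a_1, ..., a_6; the period length is 6.
So sqrt(2233) = [47; (3, 1, 12, 1, 3, 94)] with period length k = 6.
k is even, so the fundamental solution of x^2 - 2233y^2 = 1 is (p_{k-1}, q_{k-1}) = (p_5, q_5); compute convergents through index 5.
Convergents (p_i = a_i*p_{i-1} + p_{i-2}, q_i = a_i*q_{i-1} + q_{i-2} with p_{-2}=0, p_{-1}=1, q_{-2}=1, q_{-1}=0):
  i=0: a_0=47, p_0 = 47*1 + 0 = 47, q_0 = 47*0 + 1 = 1.
  i=1: a_1=3, p_1 = 3*47 + 1 = 142, q_1 = 3*1 + 0 = 3.
  i=2: a_2=1, p_2 = 1*142 + 47 = 189, q_2 = 1*3 + 1 = 4.
  i=3: a_3=12, p_3 = 12*189 + 142 = 2410, q_3 = 12*4 + 3 = 51.
  i=4: a_4=1, p_4 = 1*2410 + 189 = 2599, q_4 = 1*51 + 4 = 55.
  i=5: a_5=3, p_5 = 3*2599 + 2410 = 10207, q_5 = 3*55 + 51 = 216.
Check: 10207^2 - 2233*216^2 = 104182849 - 104182848 = 1, so (x, y) = (10207, 216) solves the equation, and by the theorem it is the least positive solution.

(x, y) = (10207, 216)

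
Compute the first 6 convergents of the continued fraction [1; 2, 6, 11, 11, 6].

Using the convergent recurrence p_i = a_i*p_{i-1} + p_{i-2}, q_i = a_i*q_{i-1} + q_{i-2} with p_{-2}=0, p_{-1}=1, q_{-2}=1, q_{-1}=0:
  i=0: a_0=1, p_0 = 1*1 + 0 = 1, q_0 = 1*0 + 1 = 1.
  i=1: a_1=2, p_1 = 2*1 + 1 = 3, q_1 = 2*1 + 0 = 2.
  i=2: a_2=6, p_2 = 6*3 + 1 = 19, q_2 = 6*2 + 1 = 13.
  i=3: a_3=11, p_3 = 11*19 + 3 = 212, q_3 = 11*13 + 2 = 145.
  i=4: a_4=11, p_4 = 11*212 + 19 = 2351, q_4 = 11*145 + 13 = 1608.
  i=5: a_5=6, p_5 = 6*2351 + 212 = 14318, q_5 = 6*1608 + 145 = 9793.

1/1, 3/2, 19/13, 212/145, 2351/1608, 14318/9793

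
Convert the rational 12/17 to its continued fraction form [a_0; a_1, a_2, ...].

[0; 1, 2, 2, 2]

Run the Euclidean algorithm on 12 and 17; the successive quotients are the partial quotients a_0, a_1, ... (each step inverts the fractional part left over by the previous one):
  12 = 0*17 + 12, so a_0 = 0.
  17 = 1*12 + 5, so a_1 = 1.
  12 = 2*5 + 2, so a_2 = 2.
  5 = 2*2 + 1, so a_3 = 2.
  2 = 2*1 + 0, so a_4 = 2.
The remainder reaches 0 after 5 divisions, so the expansion has 5 partial quotients, read off in order.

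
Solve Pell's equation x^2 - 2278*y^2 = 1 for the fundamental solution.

First expand sqrt(2278) as a continued fraction. With x_i = (sqrt(2278) + m_i)/d_i and (m_0, d_0) = (0, 1): a_0 = floor(sqrt(2278)) = 47, since 47^2 = 2209 <= 2278 < 2304 = 48^2.
Iterate m_{i+1} = d_i*a_i - m_i, d_{i+1} = (2278 - m_{i+1}^2)/d_i, a_{i+1} = floor((a_0 + m_{i+1})/d_{i+1}):
  m_1 = 1*47 - 0 = 47, d_1 = (2278 - 47^2)/1 = 69/1 = 69, a_1 = floor((47 + 47)/69) = 1.
  m_2 = 69*1 - 47 = 22, d_2 = (2278 - 22^2)/69 = 1794/69 = 26, a_2 = floor((47 + 22)/26) = 2.
  m_3 = 26*2 - 22 = 30, d_3 = (2278 - 30^2)/26 = 1378/26 = 53, a_3 = floor((47 + 30)/53) = 1.
  m_4 = 53*1 - 30 = 23, d_4 = (2278 - 23^2)/53 = 1749/53 = 33, a_4 = floor((47 + 23)/33) = 2.
  m_5 = 33*2 - 23 = 43, d_5 = (2278 - 43^2)/33 = 429/33 = 13, a_5 = floor((47 + 43)/13) = 6.
  m_6 = 13*6 - 43 = 35, d_6 = (2278 - 35^2)/13 = 1053/13 = 81, a_6 = floor((47 + 35)/81) = 1.
  m_7 = 81*1 - 35 = 46, d_7 = (2278 - 46^2)/81 = 162/81 = 2, a_7 = floor((47 + 46)/2) = 46.
  m_8 = 2*46 - 46 = 46, d_8 = (2278 - 46^2)/2 = 162/2 = 81, a_8 = floor((47 + 46)/81) = 1.
  m_9 = 81*1 - 46 = 35, d_9 = (2278 - 35^2)/81 = 1053/81 = 13, a_9 = floor((47 + 35)/13) = 6.
  m_10 = 13*6 - 35 = 43, d_10 = (2278 - 43^2)/13 = 429/13 = 33, a_10 = floor((47 + 43)/33) = 2.
  m_11 = 33*2 - 43 = 23, d_11 = (2278 - 23^2)/33 = 1749/33 = 53, a_11 = floor((47 + 23)/53) = 1.
  m_12 = 53*1 - 23 = 30, d_12 = (2278 - 30^2)/53 = 1378/53 = 26, a_12 = floor((47 + 30)/26) = 2.
  m_13 = 26*2 - 30 = 22, d_13 = (2278 - 22^2)/26 = 1794/26 = 69, a_13 = floor((47 + 22)/69) = 1.
  m_14 = 69*1 - 22 = 47, d_14 = (2278 - 47^2)/69 = 69/69 = 1, a_14 = floor((47 + 47)/1) = 94.
  m_15 = 1*94 - 47 = 47, d_15 = (2278 - 47^2)/1 = 69/1 = 69: (m_15, d_15) = (m_1, d_1) = (47, 69), so from here the quotients repeat a_1, ..., a_14; the period length is 14.
So sqrt(2278) = [47; (1, 2, 1, 2, 6, 1, 46, 1, 6, 2, 1, 2, 1, 94)] with period length k = 14.
k is even, so the fundamental solution of x^2 - 2278y^2 = 1 is (p_{k-1}, q_{k-1}) = (p_13, q_13); compute convergents through index 13.
Convergents (p_i = a_i*p_{i-1} + p_{i-2}, q_i = a_i*q_{i-1} + q_{i-2} with p_{-2}=0, p_{-1}=1, q_{-2}=1, q_{-1}=0):
  i=0: a_0=47, p_0 = 47*1 + 0 = 47, q_0 = 47*0 + 1 = 1.
  i=1: a_1=1, p_1 = 1*47 + 1 = 48, q_1 = 1*1 + 0 = 1.
  i=2: a_2=2, p_2 = 2*48 + 47 = 143, q_2 = 2*1 + 1 = 3.
  i=3: a_3=1, p_3 = 1*143 + 48 = 191, q_3 = 1*3 + 1 = 4.
  i=4: a_4=2, p_4 = 2*191 + 143 = 525, q_4 = 2*4 + 3 = 11.
  i=5: a_5=6, p_5 = 6*525 + 191 = 3341, q_5 = 6*11 + 4 = 70.
  i=6: a_6=1, p_6 = 1*3341 + 525 = 3866, q_6 = 1*70 + 11 = 81.
  i=7: a_7=46, p_7 = 46*3866 + 3341 = 181177, q_7 = 46*81 + 70 = 3796.
  i=8: a_8=1, p_8 = 1*181177 + 3866 = 185043, q_8 = 1*3796 + 81 = 3877.
  i=9: a_9=6, p_9 = 6*185043 + 181177 = 1291435, q_9 = 6*3877 + 3796 = 27058.
  i=10: a_10=2, p_10 = 2*1291435 + 185043 = 2767913, q_10 = 2*27058 + 3877 = 57993.
  i=11: a_11=1, p_11 = 1*2767913 + 1291435 = 4059348, q_11 = 1*57993 + 27058 = 85051.
  i=12: a_12=2, p_12 = 2*4059348 + 2767913 = 10886609, q_12 = 2*85051 + 57993 = 228095.
  i=13: a_13=1, p_13 = 1*10886609 + 4059348 = 14945957, q_13 = 1*228095 + 85051 = 313146.
Check: 14945957^2 - 2278*313146^2 = 223381630645849 - 223381630645848 = 1, so (x, y) = (14945957, 313146) solves the equation, and by the theorem it is the least positive solution.

(x, y) = (14945957, 313146)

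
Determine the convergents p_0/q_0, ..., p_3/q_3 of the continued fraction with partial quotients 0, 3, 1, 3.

0/1, 1/3, 1/4, 4/15

Using the convergent recurrence p_i = a_i*p_{i-1} + p_{i-2}, q_i = a_i*q_{i-1} + q_{i-2} with p_{-2}=0, p_{-1}=1, q_{-2}=1, q_{-1}=0:
  i=0: a_0=0, p_0 = 0*1 + 0 = 0, q_0 = 0*0 + 1 = 1.
  i=1: a_1=3, p_1 = 3*0 + 1 = 1, q_1 = 3*1 + 0 = 3.
  i=2: a_2=1, p_2 = 1*1 + 0 = 1, q_2 = 1*3 + 1 = 4.
  i=3: a_3=3, p_3 = 3*1 + 1 = 4, q_3 = 3*4 + 3 = 15.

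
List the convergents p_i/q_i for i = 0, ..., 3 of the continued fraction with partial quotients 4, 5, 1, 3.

Using the convergent recurrence p_i = a_i*p_{i-1} + p_{i-2}, q_i = a_i*q_{i-1} + q_{i-2} with p_{-2}=0, p_{-1}=1, q_{-2}=1, q_{-1}=0:
  i=0: a_0=4, p_0 = 4*1 + 0 = 4, q_0 = 4*0 + 1 = 1.
  i=1: a_1=5, p_1 = 5*4 + 1 = 21, q_1 = 5*1 + 0 = 5.
  i=2: a_2=1, p_2 = 1*21 + 4 = 25, q_2 = 1*5 + 1 = 6.
  i=3: a_3=3, p_3 = 3*25 + 21 = 96, q_3 = 3*6 + 5 = 23.

4/1, 21/5, 25/6, 96/23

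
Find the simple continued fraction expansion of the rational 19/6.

[3; 6]

Run the Euclidean algorithm on 19 and 6; the successive quotients are the partial quotients a_0, a_1, ... (each step inverts the fractional part left over by the previous one):
  19 = 3*6 + 1, so a_0 = 3.
  6 = 6*1 + 0, so a_1 = 6.
The remainder reaches 0 after 2 divisions, so the expansion has 2 partial quotients, read off in order.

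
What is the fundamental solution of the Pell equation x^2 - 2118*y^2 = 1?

First expand sqrt(2118) as a continued fraction. With x_i = (sqrt(2118) + m_i)/d_i and (m_0, d_0) = (0, 1): a_0 = floor(sqrt(2118)) = 46, since 46^2 = 2116 <= 2118 < 2209 = 47^2.
Iterate m_{i+1} = d_i*a_i - m_i, d_{i+1} = (2118 - m_{i+1}^2)/d_i, a_{i+1} = floor((a_0 + m_{i+1})/d_{i+1}):
  m_1 = 1*46 - 0 = 46, d_1 = (2118 - 46^2)/1 = 2/1 = 2, a_1 = floor((46 + 46)/2) = 46.
  m_2 = 2*46 - 46 = 46, d_2 = (2118 - 46^2)/2 = 2/2 = 1, a_2 = floor((46 + 46)/1) = 92.
  m_3 = 1*92 - 46 = 46, d_3 = (2118 - 46^2)/1 = 2/1 = 2: (m_3, d_3) = (m_1, d_1) = (46, 2), so from here the quotients repeat a_1, a_2; the period length is 2.
So sqrt(2118) = [46; (46, 92)] with period length k = 2.
k is even, so the fundamental solution of x^2 - 2118y^2 = 1 is (p_{k-1}, q_{k-1}) = (p_1, q_1); compute convergents through index 1.
Convergents (p_i = a_i*p_{i-1} + p_{i-2}, q_i = a_i*q_{i-1} + q_{i-2} with p_{-2}=0, p_{-1}=1, q_{-2}=1, q_{-1}=0):
  i=0: a_0=46, p_0 = 46*1 + 0 = 46, q_0 = 46*0 + 1 = 1.
  i=1: a_1=46, p_1 = 46*46 + 1 = 2117, q_1 = 46*1 + 0 = 46.
Check: 2117^2 - 2118*46^2 = 4481689 - 4481688 = 1, so (x, y) = (2117, 46) solves the equation, and by the theorem it is the least positive solution.

(x, y) = (2117, 46)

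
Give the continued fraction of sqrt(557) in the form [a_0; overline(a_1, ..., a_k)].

Write x_i = (sqrt(557) + m_i)/d_i with (m_0, d_0) = (0, 1). a_0 = floor(sqrt(557)) = 23, since 23^2 = 529 <= 557 < 576 = 24^2.
Iterate m_{i+1} = d_i*a_i - m_i, d_{i+1} = (557 - m_{i+1}^2)/d_i, a_{i+1} = floor((a_0 + m_{i+1})/d_{i+1}):
  m_1 = 1*23 - 0 = 23, d_1 = (557 - 23^2)/1 = 28/1 = 28, a_1 = floor((23 + 23)/28) = 1.
  m_2 = 28*1 - 23 = 5, d_2 = (557 - 5^2)/28 = 532/28 = 19, a_2 = floor((23 + 5)/19) = 1.
  m_3 = 19*1 - 5 = 14, d_3 = (557 - 14^2)/19 = 361/19 = 19, a_3 = floor((23 + 14)/19) = 1.
  m_4 = 19*1 - 14 = 5, d_4 = (557 - 5^2)/19 = 532/19 = 28, a_4 = floor((23 + 5)/28) = 1.
  m_5 = 28*1 - 5 = 23, d_5 = (557 - 23^2)/28 = 28/28 = 1, a_5 = floor((23 + 23)/1) = 46.
  m_6 = 1*46 - 23 = 23, d_6 = (557 - 23^2)/1 = 28/1 = 28: (m_6, d_6) = (m_1, d_1) = (23, 28), so from here the quotients repeat a_1, ..., a_5; the period length is 5.
Hence the expansion of sqrt(557) is a_0 = 23 followed by the repeating block 1, 1, 1, 1, 46 (period 5).

[23; overline(1, 1, 1, 1, 46)]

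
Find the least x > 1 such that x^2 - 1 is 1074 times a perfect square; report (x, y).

First expand sqrt(1074) as a continued fraction. With x_i = (sqrt(1074) + m_i)/d_i and (m_0, d_0) = (0, 1): a_0 = floor(sqrt(1074)) = 32, since 32^2 = 1024 <= 1074 < 1089 = 33^2.
Iterate m_{i+1} = d_i*a_i - m_i, d_{i+1} = (1074 - m_{i+1}^2)/d_i, a_{i+1} = floor((a_0 + m_{i+1})/d_{i+1}):
  m_1 = 1*32 - 0 = 32, d_1 = (1074 - 32^2)/1 = 50/1 = 50, a_1 = floor((32 + 32)/50) = 1.
  m_2 = 50*1 - 32 = 18, d_2 = (1074 - 18^2)/50 = 750/50 = 15, a_2 = floor((32 + 18)/15) = 3.
  m_3 = 15*3 - 18 = 27, d_3 = (1074 - 27^2)/15 = 345/15 = 23, a_3 = floor((32 + 27)/23) = 2.
  m_4 = 23*2 - 27 = 19, d_4 = (1074 - 19^2)/23 = 713/23 = 31, a_4 = floor((32 + 19)/31) = 1.
  m_5 = 31*1 - 19 = 12, d_5 = (1074 - 12^2)/31 = 930/31 = 30, a_5 = floor((32 + 12)/30) = 1.
  m_6 = 30*1 - 12 = 18, d_6 = (1074 - 18^2)/30 = 750/30 = 25, a_6 = floor((32 + 18)/25) = 2.
  m_7 = 25*2 - 18 = 32, d_7 = (1074 - 32^2)/25 = 50/25 = 2, a_7 = floor((32 + 32)/2) = 32.
  m_8 = 2*32 - 32 = 32, d_8 = (1074 - 32^2)/2 = 50/2 = 25, a_8 = floor((32 + 32)/25) = 2.
  m_9 = 25*2 - 32 = 18, d_9 = (1074 - 18^2)/25 = 750/25 = 30, a_9 = floor((32 + 18)/30) = 1.
  m_10 = 30*1 - 18 = 12, d_10 = (1074 - 12^2)/30 = 930/30 = 31, a_10 = floor((32 + 12)/31) = 1.
  m_11 = 31*1 - 12 = 19, d_11 = (1074 - 19^2)/31 = 713/31 = 23, a_11 = floor((32 + 19)/23) = 2.
  m_12 = 23*2 - 19 = 27, d_12 = (1074 - 27^2)/23 = 345/23 = 15, a_12 = floor((32 + 27)/15) = 3.
  m_13 = 15*3 - 27 = 18, d_13 = (1074 - 18^2)/15 = 750/15 = 50, a_13 = floor((32 + 18)/50) = 1.
  m_14 = 50*1 - 18 = 32, d_14 = (1074 - 32^2)/50 = 50/50 = 1, a_14 = floor((32 + 32)/1) = 64.
  m_15 = 1*64 - 32 = 32, d_15 = (1074 - 32^2)/1 = 50/1 = 50: (m_15, d_15) = (m_1, d_1) = (32, 50), so from here the quotients repeat a_1, ..., a_14; the period length is 14.
So sqrt(1074) = [32; (1, 3, 2, 1, 1, 2, 32, 2, 1, 1, 2, 3, 1, 64)] with period length k = 14.
k is even, so the fundamental solution of x^2 - 1074y^2 = 1 is (p_{k-1}, q_{k-1}) = (p_13, q_13); compute convergents through index 13.
Convergents (p_i = a_i*p_{i-1} + p_{i-2}, q_i = a_i*q_{i-1} + q_{i-2} with p_{-2}=0, p_{-1}=1, q_{-2}=1, q_{-1}=0):
  i=0: a_0=32, p_0 = 32*1 + 0 = 32, q_0 = 32*0 + 1 = 1.
  i=1: a_1=1, p_1 = 1*32 + 1 = 33, q_1 = 1*1 + 0 = 1.
  i=2: a_2=3, p_2 = 3*33 + 32 = 131, q_2 = 3*1 + 1 = 4.
  i=3: a_3=2, p_3 = 2*131 + 33 = 295, q_3 = 2*4 + 1 = 9.
  i=4: a_4=1, p_4 = 1*295 + 131 = 426, q_4 = 1*9 + 4 = 13.
  i=5: a_5=1, p_5 = 1*426 + 295 = 721, q_5 = 1*13 + 9 = 22.
  i=6: a_6=2, p_6 = 2*721 + 426 = 1868, q_6 = 2*22 + 13 = 57.
  i=7: a_7=32, p_7 = 32*1868 + 721 = 60497, q_7 = 32*57 + 22 = 1846.
  i=8: a_8=2, p_8 = 2*60497 + 1868 = 122862, q_8 = 2*1846 + 57 = 3749.
  i=9: a_9=1, p_9 = 1*122862 + 60497 = 183359, q_9 = 1*3749 + 1846 = 5595.
  i=10: a_10=1, p_10 = 1*183359 + 122862 = 306221, q_10 = 1*5595 + 3749 = 9344.
  i=11: a_11=2, p_11 = 2*306221 + 183359 = 795801, q_11 = 2*9344 + 5595 = 24283.
  i=12: a_12=3, p_12 = 3*795801 + 306221 = 2693624, q_12 = 3*24283 + 9344 = 82193.
  i=13: a_13=1, p_13 = 1*2693624 + 795801 = 3489425, q_13 = 1*82193 + 24283 = 106476.
Check: 3489425^2 - 1074*106476^2 = 12176086830625 - 12176086830624 = 1, so (x, y) = (3489425, 106476) solves the equation, and by the theorem it is the least positive solution.

(x, y) = (3489425, 106476)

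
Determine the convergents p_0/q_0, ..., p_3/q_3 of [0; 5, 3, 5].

Using the convergent recurrence p_i = a_i*p_{i-1} + p_{i-2}, q_i = a_i*q_{i-1} + q_{i-2} with p_{-2}=0, p_{-1}=1, q_{-2}=1, q_{-1}=0:
  i=0: a_0=0, p_0 = 0*1 + 0 = 0, q_0 = 0*0 + 1 = 1.
  i=1: a_1=5, p_1 = 5*0 + 1 = 1, q_1 = 5*1 + 0 = 5.
  i=2: a_2=3, p_2 = 3*1 + 0 = 3, q_2 = 3*5 + 1 = 16.
  i=3: a_3=5, p_3 = 5*3 + 1 = 16, q_3 = 5*16 + 5 = 85.

0/1, 1/5, 3/16, 16/85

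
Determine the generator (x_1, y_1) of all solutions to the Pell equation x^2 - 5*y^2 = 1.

(x, y) = (9, 4)

First expand sqrt(5) as a continued fraction. With x_i = (sqrt(5) + m_i)/d_i and (m_0, d_0) = (0, 1): a_0 = floor(sqrt(5)) = 2, since 2^2 = 4 <= 5 < 9 = 3^2.
Iterate m_{i+1} = d_i*a_i - m_i, d_{i+1} = (5 - m_{i+1}^2)/d_i, a_{i+1} = floor((a_0 + m_{i+1})/d_{i+1}):
  m_1 = 1*2 - 0 = 2, d_1 = (5 - 2^2)/1 = 1/1 = 1, a_1 = floor((2 + 2)/1) = 4.
  m_2 = 1*4 - 2 = 2, d_2 = (5 - 2^2)/1 = 1/1 = 1: (m_2, d_2) = (m_1, d_1) = (2, 1), so from here the quotient a_1 repeats; the period length is 1.
So sqrt(5) = [2; (4)] with period length k = 1.
k is odd, so (p_{k-1}, q_{k-1}) only solves x^2 - 5y^2 = -1 and the fundamental solution of x^2 - 5y^2 = 1 is (p_{2k-1}, q_{2k-1}) = (p_1, q_1); compute convergents through index 1, running through the period twice.
Convergents (p_i = a_i*p_{i-1} + p_{i-2}, q_i = a_i*q_{i-1} + q_{i-2} with p_{-2}=0, p_{-1}=1, q_{-2}=1, q_{-1}=0):
  i=0: a_0=2, p_0 = 2*1 + 0 = 2, q_0 = 2*0 + 1 = 1.
  i=1: a_1=4, p_1 = 4*2 + 1 = 9, q_1 = 4*1 + 0 = 4.
Indeed p_0^2 - 5*q_0^2 = 4 - 5 = -1, not +1.
Check: 9^2 - 5*4^2 = 81 - 80 = 1, so (x, y) = (9, 4) solves the equation, and by the theorem it is the least positive solution.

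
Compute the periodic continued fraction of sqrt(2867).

Write x_i = (sqrt(2867) + m_i)/d_i with (m_0, d_0) = (0, 1). a_0 = floor(sqrt(2867)) = 53, since 53^2 = 2809 <= 2867 < 2916 = 54^2.
Iterate m_{i+1} = d_i*a_i - m_i, d_{i+1} = (2867 - m_{i+1}^2)/d_i, a_{i+1} = floor((a_0 + m_{i+1})/d_{i+1}):
  m_1 = 1*53 - 0 = 53, d_1 = (2867 - 53^2)/1 = 58/1 = 58, a_1 = floor((53 + 53)/58) = 1.
  m_2 = 58*1 - 53 = 5, d_2 = (2867 - 5^2)/58 = 2842/58 = 49, a_2 = floor((53 + 5)/49) = 1.
  m_3 = 49*1 - 5 = 44, d_3 = (2867 - 44^2)/49 = 931/49 = 19, a_3 = floor((53 + 44)/19) = 5.
  m_4 = 19*5 - 44 = 51, d_4 = (2867 - 51^2)/19 = 266/19 = 14, a_4 = floor((53 + 51)/14) = 7.
  m_5 = 14*7 - 51 = 47, d_5 = (2867 - 47^2)/14 = 658/14 = 47, a_5 = floor((53 + 47)/47) = 2.
  m_6 = 47*2 - 47 = 47, d_6 = (2867 - 47^2)/47 = 658/47 = 14, a_6 = floor((53 + 47)/14) = 7.
  m_7 = 14*7 - 47 = 51, d_7 = (2867 - 51^2)/14 = 266/14 = 19, a_7 = floor((53 + 51)/19) = 5.
  m_8 = 19*5 - 51 = 44, d_8 = (2867 - 44^2)/19 = 931/19 = 49, a_8 = floor((53 + 44)/49) = 1.
  m_9 = 49*1 - 44 = 5, d_9 = (2867 - 5^2)/49 = 2842/49 = 58, a_9 = floor((53 + 5)/58) = 1.
  m_10 = 58*1 - 5 = 53, d_10 = (2867 - 53^2)/58 = 58/58 = 1, a_10 = floor((53 + 53)/1) = 106.
  m_11 = 1*106 - 53 = 53, d_11 = (2867 - 53^2)/1 = 58/1 = 58: (m_11, d_11) = (m_1, d_1) = (53, 58), so from here the quotients repeat a_1, ..., a_10; the period length is 10.
Hence the expansion of sqrt(2867) is a_0 = 53 followed by the repeating block 1, 1, 5, 7, 2, 7, 5, 1, 1, 106 (period 10).

[53; (1, 1, 5, 7, 2, 7, 5, 1, 1, 106)]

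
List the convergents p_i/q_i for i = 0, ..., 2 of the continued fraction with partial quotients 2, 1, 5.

2/1, 3/1, 17/6

Using the convergent recurrence p_i = a_i*p_{i-1} + p_{i-2}, q_i = a_i*q_{i-1} + q_{i-2} with p_{-2}=0, p_{-1}=1, q_{-2}=1, q_{-1}=0:
  i=0: a_0=2, p_0 = 2*1 + 0 = 2, q_0 = 2*0 + 1 = 1.
  i=1: a_1=1, p_1 = 1*2 + 1 = 3, q_1 = 1*1 + 0 = 1.
  i=2: a_2=5, p_2 = 5*3 + 2 = 17, q_2 = 5*1 + 1 = 6.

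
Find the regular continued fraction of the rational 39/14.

[2; 1, 3, 1, 2]

Run the Euclidean algorithm on 39 and 14; the successive quotients are the partial quotients a_0, a_1, ... (each step inverts the fractional part left over by the previous one):
  39 = 2*14 + 11, so a_0 = 2.
  14 = 1*11 + 3, so a_1 = 1.
  11 = 3*3 + 2, so a_2 = 3.
  3 = 1*2 + 1, so a_3 = 1.
  2 = 2*1 + 0, so a_4 = 2.
The remainder reaches 0 after 5 divisions, so the expansion has 5 partial quotients, read off in order.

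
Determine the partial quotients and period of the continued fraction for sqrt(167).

[12; (1, 11, 1, 24)]

Write x_i = (sqrt(167) + m_i)/d_i with (m_0, d_0) = (0, 1). a_0 = floor(sqrt(167)) = 12, since 12^2 = 144 <= 167 < 169 = 13^2.
Iterate m_{i+1} = d_i*a_i - m_i, d_{i+1} = (167 - m_{i+1}^2)/d_i, a_{i+1} = floor((a_0 + m_{i+1})/d_{i+1}):
  m_1 = 1*12 - 0 = 12, d_1 = (167 - 12^2)/1 = 23/1 = 23, a_1 = floor((12 + 12)/23) = 1.
  m_2 = 23*1 - 12 = 11, d_2 = (167 - 11^2)/23 = 46/23 = 2, a_2 = floor((12 + 11)/2) = 11.
  m_3 = 2*11 - 11 = 11, d_3 = (167 - 11^2)/2 = 46/2 = 23, a_3 = floor((12 + 11)/23) = 1.
  m_4 = 23*1 - 11 = 12, d_4 = (167 - 12^2)/23 = 23/23 = 1, a_4 = floor((12 + 12)/1) = 24.
  m_5 = 1*24 - 12 = 12, d_5 = (167 - 12^2)/1 = 23/1 = 23: (m_5, d_5) = (m_1, d_1) = (12, 23), so from here the quotients repeat a_1, ..., a_4; the period length is 4.
Hence the expansion of sqrt(167) is a_0 = 12 followed by the repeating block 1, 11, 1, 24 (period 4).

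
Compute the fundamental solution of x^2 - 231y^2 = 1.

(x, y) = (76, 5)

First expand sqrt(231) as a continued fraction. With x_i = (sqrt(231) + m_i)/d_i and (m_0, d_0) = (0, 1): a_0 = floor(sqrt(231)) = 15, since 15^2 = 225 <= 231 < 256 = 16^2.
Iterate m_{i+1} = d_i*a_i - m_i, d_{i+1} = (231 - m_{i+1}^2)/d_i, a_{i+1} = floor((a_0 + m_{i+1})/d_{i+1}):
  m_1 = 1*15 - 0 = 15, d_1 = (231 - 15^2)/1 = 6/1 = 6, a_1 = floor((15 + 15)/6) = 5.
  m_2 = 6*5 - 15 = 15, d_2 = (231 - 15^2)/6 = 6/6 = 1, a_2 = floor((15 + 15)/1) = 30.
  m_3 = 1*30 - 15 = 15, d_3 = (231 - 15^2)/1 = 6/1 = 6: (m_3, d_3) = (m_1, d_1) = (15, 6), so from here the quotients repeat a_1, a_2; the period length is 2.
So sqrt(231) = [15; (5, 30)] with period length k = 2.
k is even, so the fundamental solution of x^2 - 231y^2 = 1 is (p_{k-1}, q_{k-1}) = (p_1, q_1); compute convergents through index 1.
Convergents (p_i = a_i*p_{i-1} + p_{i-2}, q_i = a_i*q_{i-1} + q_{i-2} with p_{-2}=0, p_{-1}=1, q_{-2}=1, q_{-1}=0):
  i=0: a_0=15, p_0 = 15*1 + 0 = 15, q_0 = 15*0 + 1 = 1.
  i=1: a_1=5, p_1 = 5*15 + 1 = 76, q_1 = 5*1 + 0 = 5.
Check: 76^2 - 231*5^2 = 5776 - 5775 = 1, so (x, y) = (76, 5) solves the equation, and by the theorem it is the least positive solution.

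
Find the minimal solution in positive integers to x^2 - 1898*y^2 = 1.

First expand sqrt(1898) as a continued fraction. With x_i = (sqrt(1898) + m_i)/d_i and (m_0, d_0) = (0, 1): a_0 = floor(sqrt(1898)) = 43, since 43^2 = 1849 <= 1898 < 1936 = 44^2.
Iterate m_{i+1} = d_i*a_i - m_i, d_{i+1} = (1898 - m_{i+1}^2)/d_i, a_{i+1} = floor((a_0 + m_{i+1})/d_{i+1}):
  m_1 = 1*43 - 0 = 43, d_1 = (1898 - 43^2)/1 = 49/1 = 49, a_1 = floor((43 + 43)/49) = 1.
  m_2 = 49*1 - 43 = 6, d_2 = (1898 - 6^2)/49 = 1862/49 = 38, a_2 = floor((43 + 6)/38) = 1.
  m_3 = 38*1 - 6 = 32, d_3 = (1898 - 32^2)/38 = 874/38 = 23, a_3 = floor((43 + 32)/23) = 3.
  m_4 = 23*3 - 32 = 37, d_4 = (1898 - 37^2)/23 = 529/23 = 23, a_4 = floor((43 + 37)/23) = 3.
  m_5 = 23*3 - 37 = 32, d_5 = (1898 - 32^2)/23 = 874/23 = 38, a_5 = floor((43 + 32)/38) = 1.
  m_6 = 38*1 - 32 = 6, d_6 = (1898 - 6^2)/38 = 1862/38 = 49, a_6 = floor((43 + 6)/49) = 1.
  m_7 = 49*1 - 6 = 43, d_7 = (1898 - 43^2)/49 = 49/49 = 1, a_7 = floor((43 + 43)/1) = 86.
  m_8 = 1*86 - 43 = 43, d_8 = (1898 - 43^2)/1 = 49/1 = 49: (m_8, d_8) = (m_1, d_1) = (43, 49), so from here the quotients repeat a_1, ..., a_7; the period length is 7.
So sqrt(1898) = [43; (1, 1, 3, 3, 1, 1, 86)] with period length k = 7.
k is odd, so (p_{k-1}, q_{k-1}) only solves x^2 - 1898y^2 = -1 and the fundamental solution of x^2 - 1898y^2 = 1 is (p_{2k-1}, q_{2k-1}) = (p_13, q_13); compute convergents through index 13, running through the period twice.
Convergents (p_i = a_i*p_{i-1} + p_{i-2}, q_i = a_i*q_{i-1} + q_{i-2} with p_{-2}=0, p_{-1}=1, q_{-2}=1, q_{-1}=0):
  i=0: a_0=43, p_0 = 43*1 + 0 = 43, q_0 = 43*0 + 1 = 1.
  i=1: a_1=1, p_1 = 1*43 + 1 = 44, q_1 = 1*1 + 0 = 1.
  i=2: a_2=1, p_2 = 1*44 + 43 = 87, q_2 = 1*1 + 1 = 2.
  i=3: a_3=3, p_3 = 3*87 + 44 = 305, q_3 = 3*2 + 1 = 7.
  i=4: a_4=3, p_4 = 3*305 + 87 = 1002, q_4 = 3*7 + 2 = 23.
  i=5: a_5=1, p_5 = 1*1002 + 305 = 1307, q_5 = 1*23 + 7 = 30.
  i=6: a_6=1, p_6 = 1*1307 + 1002 = 2309, q_6 = 1*30 + 23 = 53.
  i=7: a_7=86, p_7 = 86*2309 + 1307 = 199881, q_7 = 86*53 + 30 = 4588.
  i=8: a_8=1, p_8 = 1*199881 + 2309 = 202190, q_8 = 1*4588 + 53 = 4641.
  i=9: a_9=1, p_9 = 1*202190 + 199881 = 402071, q_9 = 1*4641 + 4588 = 9229.
  i=10: a_10=3, p_10 = 3*402071 + 202190 = 1408403, q_10 = 3*9229 + 4641 = 32328.
  i=11: a_11=3, p_11 = 3*1408403 + 402071 = 4627280, q_11 = 3*32328 + 9229 = 106213.
  i=12: a_12=1, p_12 = 1*4627280 + 1408403 = 6035683, q_12 = 1*106213 + 32328 = 138541.
  i=13: a_13=1, p_13 = 1*6035683 + 4627280 = 10662963, q_13 = 1*138541 + 106213 = 244754.
Indeed p_6^2 - 1898*q_6^2 = 5331481 - 5331482 = -1, not +1.
Check: 10662963^2 - 1898*244754^2 = 113698779939369 - 113698779939368 = 1, so (x, y) = (10662963, 244754) solves the equation, and by the theorem it is the least positive solution.

(x, y) = (10662963, 244754)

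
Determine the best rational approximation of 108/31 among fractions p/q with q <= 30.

101/29

Expand x = 108/31 as a continued fraction with the Euclidean algorithm:
  108 = 3*31 + 15, so a_0 = 3.
  31 = 2*15 + 1, so a_1 = 2.
  15 = 15*1 + 0, so a_2 = 15.
so x = [3; 2, 15].
Convergents (p_i = a_i*p_{i-1} + p_{i-2}, q_i = a_i*q_{i-1} + q_{i-2} with p_{-2}=0, p_{-1}=1, q_{-2}=1, q_{-1}=0), until the denominator exceeds 30:
  i=0: a_0=3, p_0 = 3*1 + 0 = 3, q_0 = 3*0 + 1 = 1.
  i=1: a_1=2, p_1 = 2*3 + 1 = 7, q_1 = 2*1 + 0 = 2.
  i=2: a_2=15, p_2 = 15*7 + 3 = 108, q_2 = 15*2 + 1 = 31.
q_2 = 31 > 30, so the last convergent with denominator <= 30 is p_1/q_1 = 7/2.
The closest fraction with denominator <= 30 is either p_1/q_1 or the intermediate fraction (k*p_1 + p_0)/(k*q_1 + q_0) with the largest k >= 1 whose denominator stays <= 30; these approach x as k grows, and every other convergent or intermediate fraction in range is farther away.
Largest k: floor((30 - q_0)/q_1) = floor((30 - 1)/2) = 14.
That gives (14*7 + 3)/(14*2 + 1) = 101/29.
Compare the errors: |x - 7/2| = |108*2 - 7*31|/(31*2) = 1/62, and |x - 101/29| = |108*29 - 101*31|/(31*29) = 1/899.
Cross-multiplying, 1*62 = 62 < 899 = 1*899, so 1/899 is smaller: the intermediate fraction 101/29 is closer to x than 7/2.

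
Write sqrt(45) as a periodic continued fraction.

Write x_i = (sqrt(45) + m_i)/d_i with (m_0, d_0) = (0, 1). a_0 = floor(sqrt(45)) = 6, since 6^2 = 36 <= 45 < 49 = 7^2.
Iterate m_{i+1} = d_i*a_i - m_i, d_{i+1} = (45 - m_{i+1}^2)/d_i, a_{i+1} = floor((a_0 + m_{i+1})/d_{i+1}):
  m_1 = 1*6 - 0 = 6, d_1 = (45 - 6^2)/1 = 9/1 = 9, a_1 = floor((6 + 6)/9) = 1.
  m_2 = 9*1 - 6 = 3, d_2 = (45 - 3^2)/9 = 36/9 = 4, a_2 = floor((6 + 3)/4) = 2.
  m_3 = 4*2 - 3 = 5, d_3 = (45 - 5^2)/4 = 20/4 = 5, a_3 = floor((6 + 5)/5) = 2.
  m_4 = 5*2 - 5 = 5, d_4 = (45 - 5^2)/5 = 20/5 = 4, a_4 = floor((6 + 5)/4) = 2.
  m_5 = 4*2 - 5 = 3, d_5 = (45 - 3^2)/4 = 36/4 = 9, a_5 = floor((6 + 3)/9) = 1.
  m_6 = 9*1 - 3 = 6, d_6 = (45 - 6^2)/9 = 9/9 = 1, a_6 = floor((6 + 6)/1) = 12.
  m_7 = 1*12 - 6 = 6, d_7 = (45 - 6^2)/1 = 9/1 = 9: (m_7, d_7) = (m_1, d_1) = (6, 9), so from here the quotients repeat a_1, ..., a_6; the period length is 6.
Hence the expansion of sqrt(45) is a_0 = 6 followed by the repeating block 1, 2, 2, 2, 1, 12 (period 6).

[6; (1, 2, 2, 2, 1, 12)]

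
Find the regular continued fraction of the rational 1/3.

Run the Euclidean algorithm on 1 and 3; the successive quotients are the partial quotients a_0, a_1, ... (each step inverts the fractional part left over by the previous one):
  1 = 0*3 + 1, so a_0 = 0.
  3 = 3*1 + 0, so a_1 = 3.
The remainder reaches 0 after 2 divisions, so the expansion has 2 partial quotients, read off in order.

[0; 3]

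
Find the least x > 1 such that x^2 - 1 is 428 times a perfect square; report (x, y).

First expand sqrt(428) as a continued fraction. With x_i = (sqrt(428) + m_i)/d_i and (m_0, d_0) = (0, 1): a_0 = floor(sqrt(428)) = 20, since 20^2 = 400 <= 428 < 441 = 21^2.
Iterate m_{i+1} = d_i*a_i - m_i, d_{i+1} = (428 - m_{i+1}^2)/d_i, a_{i+1} = floor((a_0 + m_{i+1})/d_{i+1}):
  m_1 = 1*20 - 0 = 20, d_1 = (428 - 20^2)/1 = 28/1 = 28, a_1 = floor((20 + 20)/28) = 1.
  m_2 = 28*1 - 20 = 8, d_2 = (428 - 8^2)/28 = 364/28 = 13, a_2 = floor((20 + 8)/13) = 2.
  m_3 = 13*2 - 8 = 18, d_3 = (428 - 18^2)/13 = 104/13 = 8, a_3 = floor((20 + 18)/8) = 4.
  m_4 = 8*4 - 18 = 14, d_4 = (428 - 14^2)/8 = 232/8 = 29, a_4 = floor((20 + 14)/29) = 1.
  m_5 = 29*1 - 14 = 15, d_5 = (428 - 15^2)/29 = 203/29 = 7, a_5 = floor((20 + 15)/7) = 5.
  m_6 = 7*5 - 15 = 20, d_6 = (428 - 20^2)/7 = 28/7 = 4, a_6 = floor((20 + 20)/4) = 10.
  m_7 = 4*10 - 20 = 20, d_7 = (428 - 20^2)/4 = 28/4 = 7, a_7 = floor((20 + 20)/7) = 5.
  m_8 = 7*5 - 20 = 15, d_8 = (428 - 15^2)/7 = 203/7 = 29, a_8 = floor((20 + 15)/29) = 1.
  m_9 = 29*1 - 15 = 14, d_9 = (428 - 14^2)/29 = 232/29 = 8, a_9 = floor((20 + 14)/8) = 4.
  m_10 = 8*4 - 14 = 18, d_10 = (428 - 18^2)/8 = 104/8 = 13, a_10 = floor((20 + 18)/13) = 2.
  m_11 = 13*2 - 18 = 8, d_11 = (428 - 8^2)/13 = 364/13 = 28, a_11 = floor((20 + 8)/28) = 1.
  m_12 = 28*1 - 8 = 20, d_12 = (428 - 20^2)/28 = 28/28 = 1, a_12 = floor((20 + 20)/1) = 40.
  m_13 = 1*40 - 20 = 20, d_13 = (428 - 20^2)/1 = 28/1 = 28: (m_13, d_13) = (m_1, d_1) = (20, 28), so from here the quotients repeat a_1, ..., a_12; the period length is 12.
So sqrt(428) = [20; (1, 2, 4, 1, 5, 10, 5, 1, 4, 2, 1, 40)] with period length k = 12.
k is even, so the fundamental solution of x^2 - 428y^2 = 1 is (p_{k-1}, q_{k-1}) = (p_11, q_11); compute convergents through index 11.
Convergents (p_i = a_i*p_{i-1} + p_{i-2}, q_i = a_i*q_{i-1} + q_{i-2} with p_{-2}=0, p_{-1}=1, q_{-2}=1, q_{-1}=0):
  i=0: a_0=20, p_0 = 20*1 + 0 = 20, q_0 = 20*0 + 1 = 1.
  i=1: a_1=1, p_1 = 1*20 + 1 = 21, q_1 = 1*1 + 0 = 1.
  i=2: a_2=2, p_2 = 2*21 + 20 = 62, q_2 = 2*1 + 1 = 3.
  i=3: a_3=4, p_3 = 4*62 + 21 = 269, q_3 = 4*3 + 1 = 13.
  i=4: a_4=1, p_4 = 1*269 + 62 = 331, q_4 = 1*13 + 3 = 16.
  i=5: a_5=5, p_5 = 5*331 + 269 = 1924, q_5 = 5*16 + 13 = 93.
  i=6: a_6=10, p_6 = 10*1924 + 331 = 19571, q_6 = 10*93 + 16 = 946.
  i=7: a_7=5, p_7 = 5*19571 + 1924 = 99779, q_7 = 5*946 + 93 = 4823.
  i=8: a_8=1, p_8 = 1*99779 + 19571 = 119350, q_8 = 1*4823 + 946 = 5769.
  i=9: a_9=4, p_9 = 4*119350 + 99779 = 577179, q_9 = 4*5769 + 4823 = 27899.
  i=10: a_10=2, p_10 = 2*577179 + 119350 = 1273708, q_10 = 2*27899 + 5769 = 61567.
  i=11: a_11=1, p_11 = 1*1273708 + 577179 = 1850887, q_11 = 1*61567 + 27899 = 89466.
Check: 1850887^2 - 428*89466^2 = 3425782686769 - 3425782686768 = 1, so (x, y) = (1850887, 89466) solves the equation, and by the theorem it is the least positive solution.

(x, y) = (1850887, 89466)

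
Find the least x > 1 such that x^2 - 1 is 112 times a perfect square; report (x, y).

First expand sqrt(112) as a continued fraction. With x_i = (sqrt(112) + m_i)/d_i and (m_0, d_0) = (0, 1): a_0 = floor(sqrt(112)) = 10, since 10^2 = 100 <= 112 < 121 = 11^2.
Iterate m_{i+1} = d_i*a_i - m_i, d_{i+1} = (112 - m_{i+1}^2)/d_i, a_{i+1} = floor((a_0 + m_{i+1})/d_{i+1}):
  m_1 = 1*10 - 0 = 10, d_1 = (112 - 10^2)/1 = 12/1 = 12, a_1 = floor((10 + 10)/12) = 1.
  m_2 = 12*1 - 10 = 2, d_2 = (112 - 2^2)/12 = 108/12 = 9, a_2 = floor((10 + 2)/9) = 1.
  m_3 = 9*1 - 2 = 7, d_3 = (112 - 7^2)/9 = 63/9 = 7, a_3 = floor((10 + 7)/7) = 2.
  m_4 = 7*2 - 7 = 7, d_4 = (112 - 7^2)/7 = 63/7 = 9, a_4 = floor((10 + 7)/9) = 1.
  m_5 = 9*1 - 7 = 2, d_5 = (112 - 2^2)/9 = 108/9 = 12, a_5 = floor((10 + 2)/12) = 1.
  m_6 = 12*1 - 2 = 10, d_6 = (112 - 10^2)/12 = 12/12 = 1, a_6 = floor((10 + 10)/1) = 20.
  m_7 = 1*20 - 10 = 10, d_7 = (112 - 10^2)/1 = 12/1 = 12: (m_7, d_7) = (m_1, d_1) = (10, 12), so from here the quotients repeat a_1, ..., a_6; the period length is 6.
So sqrt(112) = [10; (1, 1, 2, 1, 1, 20)] with period length k = 6.
k is even, so the fundamental solution of x^2 - 112y^2 = 1 is (p_{k-1}, q_{k-1}) = (p_5, q_5); compute convergents through index 5.
Convergents (p_i = a_i*p_{i-1} + p_{i-2}, q_i = a_i*q_{i-1} + q_{i-2} with p_{-2}=0, p_{-1}=1, q_{-2}=1, q_{-1}=0):
  i=0: a_0=10, p_0 = 10*1 + 0 = 10, q_0 = 10*0 + 1 = 1.
  i=1: a_1=1, p_1 = 1*10 + 1 = 11, q_1 = 1*1 + 0 = 1.
  i=2: a_2=1, p_2 = 1*11 + 10 = 21, q_2 = 1*1 + 1 = 2.
  i=3: a_3=2, p_3 = 2*21 + 11 = 53, q_3 = 2*2 + 1 = 5.
  i=4: a_4=1, p_4 = 1*53 + 21 = 74, q_4 = 1*5 + 2 = 7.
  i=5: a_5=1, p_5 = 1*74 + 53 = 127, q_5 = 1*7 + 5 = 12.
Check: 127^2 - 112*12^2 = 16129 - 16128 = 1, so (x, y) = (127, 12) solves the equation, and by the theorem it is the least positive solution.

(x, y) = (127, 12)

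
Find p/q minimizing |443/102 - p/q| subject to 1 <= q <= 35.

Expand x = 443/102 as a continued fraction with the Euclidean algorithm:
  443 = 4*102 + 35, so a_0 = 4.
  102 = 2*35 + 32, so a_1 = 2.
  35 = 1*32 + 3, so a_2 = 1.
  32 = 10*3 + 2, so a_3 = 10.
  3 = 1*2 + 1, so a_4 = 1.
  2 = 2*1 + 0, so a_5 = 2.
so x = [4; 2, 1, 10, 1, 2].
Convergents (p_i = a_i*p_{i-1} + p_{i-2}, q_i = a_i*q_{i-1} + q_{i-2} with p_{-2}=0, p_{-1}=1, q_{-2}=1, q_{-1}=0), until the denominator exceeds 35:
  i=0: a_0=4, p_0 = 4*1 + 0 = 4, q_0 = 4*0 + 1 = 1.
  i=1: a_1=2, p_1 = 2*4 + 1 = 9, q_1 = 2*1 + 0 = 2.
  i=2: a_2=1, p_2 = 1*9 + 4 = 13, q_2 = 1*2 + 1 = 3.
  i=3: a_3=10, p_3 = 10*13 + 9 = 139, q_3 = 10*3 + 2 = 32.
  i=4: a_4=1, p_4 = 1*139 + 13 = 152, q_4 = 1*32 + 3 = 35.
  i=5: a_5=2, p_5 = 2*152 + 139 = 443, q_5 = 2*35 + 32 = 102.
q_5 = 102 > 35, so the last convergent with denominator <= 35 is p_4/q_4 = 152/35.
The closest fraction with denominator <= 35 is either p_4/q_4 or the intermediate fraction (k*p_4 + p_3)/(k*q_4 + q_3) with the largest k >= 1 whose denominator stays <= 35; these approach x as k grows, and every other convergent or intermediate fraction in range is farther away.
Largest k: floor((35 - q_3)/q_4) = floor((35 - 32)/35) = 0.
Since k = 0, no intermediate fraction beyond p_4/q_4 has denominator <= 35, so the convergent 152/35 is the closest (its error is |443*35 - 152*102|/(102*35) = 1/3570).

152/35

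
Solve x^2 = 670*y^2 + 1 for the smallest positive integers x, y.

First expand sqrt(670) as a continued fraction. With x_i = (sqrt(670) + m_i)/d_i and (m_0, d_0) = (0, 1): a_0 = floor(sqrt(670)) = 25, since 25^2 = 625 <= 670 < 676 = 26^2.
Iterate m_{i+1} = d_i*a_i - m_i, d_{i+1} = (670 - m_{i+1}^2)/d_i, a_{i+1} = floor((a_0 + m_{i+1})/d_{i+1}):
  m_1 = 1*25 - 0 = 25, d_1 = (670 - 25^2)/1 = 45/1 = 45, a_1 = floor((25 + 25)/45) = 1.
  m_2 = 45*1 - 25 = 20, d_2 = (670 - 20^2)/45 = 270/45 = 6, a_2 = floor((25 + 20)/6) = 7.
  m_3 = 6*7 - 20 = 22, d_3 = (670 - 22^2)/6 = 186/6 = 31, a_3 = floor((25 + 22)/31) = 1.
  m_4 = 31*1 - 22 = 9, d_4 = (670 - 9^2)/31 = 589/31 = 19, a_4 = floor((25 + 9)/19) = 1.
  m_5 = 19*1 - 9 = 10, d_5 = (670 - 10^2)/19 = 570/19 = 30, a_5 = floor((25 + 10)/30) = 1.
  m_6 = 30*1 - 10 = 20, d_6 = (670 - 20^2)/30 = 270/30 = 9, a_6 = floor((25 + 20)/9) = 5.
  m_7 = 9*5 - 20 = 25, d_7 = (670 - 25^2)/9 = 45/9 = 5, a_7 = floor((25 + 25)/5) = 10.
  m_8 = 5*10 - 25 = 25, d_8 = (670 - 25^2)/5 = 45/5 = 9, a_8 = floor((25 + 25)/9) = 5.
  m_9 = 9*5 - 25 = 20, d_9 = (670 - 20^2)/9 = 270/9 = 30, a_9 = floor((25 + 20)/30) = 1.
  m_10 = 30*1 - 20 = 10, d_10 = (670 - 10^2)/30 = 570/30 = 19, a_10 = floor((25 + 10)/19) = 1.
  m_11 = 19*1 - 10 = 9, d_11 = (670 - 9^2)/19 = 589/19 = 31, a_11 = floor((25 + 9)/31) = 1.
  m_12 = 31*1 - 9 = 22, d_12 = (670 - 22^2)/31 = 186/31 = 6, a_12 = floor((25 + 22)/6) = 7.
  m_13 = 6*7 - 22 = 20, d_13 = (670 - 20^2)/6 = 270/6 = 45, a_13 = floor((25 + 20)/45) = 1.
  m_14 = 45*1 - 20 = 25, d_14 = (670 - 25^2)/45 = 45/45 = 1, a_14 = floor((25 + 25)/1) = 50.
  m_15 = 1*50 - 25 = 25, d_15 = (670 - 25^2)/1 = 45/1 = 45: (m_15, d_15) = (m_1, d_1) = (25, 45), so from here the quotients repeat a_1, ..., a_14; the period length is 14.
So sqrt(670) = [25; (1, 7, 1, 1, 1, 5, 10, 5, 1, 1, 1, 7, 1, 50)] with period length k = 14.
k is even, so the fundamental solution of x^2 - 670y^2 = 1 is (p_{k-1}, q_{k-1}) = (p_13, q_13); compute convergents through index 13.
Convergents (p_i = a_i*p_{i-1} + p_{i-2}, q_i = a_i*q_{i-1} + q_{i-2} with p_{-2}=0, p_{-1}=1, q_{-2}=1, q_{-1}=0):
  i=0: a_0=25, p_0 = 25*1 + 0 = 25, q_0 = 25*0 + 1 = 1.
  i=1: a_1=1, p_1 = 1*25 + 1 = 26, q_1 = 1*1 + 0 = 1.
  i=2: a_2=7, p_2 = 7*26 + 25 = 207, q_2 = 7*1 + 1 = 8.
  i=3: a_3=1, p_3 = 1*207 + 26 = 233, q_3 = 1*8 + 1 = 9.
  i=4: a_4=1, p_4 = 1*233 + 207 = 440, q_4 = 1*9 + 8 = 17.
  i=5: a_5=1, p_5 = 1*440 + 233 = 673, q_5 = 1*17 + 9 = 26.
  i=6: a_6=5, p_6 = 5*673 + 440 = 3805, q_6 = 5*26 + 17 = 147.
  i=7: a_7=10, p_7 = 10*3805 + 673 = 38723, q_7 = 10*147 + 26 = 1496.
  i=8: a_8=5, p_8 = 5*38723 + 3805 = 197420, q_8 = 5*1496 + 147 = 7627.
  i=9: a_9=1, p_9 = 1*197420 + 38723 = 236143, q_9 = 1*7627 + 1496 = 9123.
  i=10: a_10=1, p_10 = 1*236143 + 197420 = 433563, q_10 = 1*9123 + 7627 = 16750.
  i=11: a_11=1, p_11 = 1*433563 + 236143 = 669706, q_11 = 1*16750 + 9123 = 25873.
  i=12: a_12=7, p_12 = 7*669706 + 433563 = 5121505, q_12 = 7*25873 + 16750 = 197861.
  i=13: a_13=1, p_13 = 1*5121505 + 669706 = 5791211, q_13 = 1*197861 + 25873 = 223734.
Check: 5791211^2 - 670*223734^2 = 33538124846521 - 33538124846520 = 1, so (x, y) = (5791211, 223734) solves the equation, and by the theorem it is the least positive solution.

(x, y) = (5791211, 223734)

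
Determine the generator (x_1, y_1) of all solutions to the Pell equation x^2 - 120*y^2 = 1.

(x, y) = (11, 1)

First expand sqrt(120) as a continued fraction. With x_i = (sqrt(120) + m_i)/d_i and (m_0, d_0) = (0, 1): a_0 = floor(sqrt(120)) = 10, since 10^2 = 100 <= 120 < 121 = 11^2.
Iterate m_{i+1} = d_i*a_i - m_i, d_{i+1} = (120 - m_{i+1}^2)/d_i, a_{i+1} = floor((a_0 + m_{i+1})/d_{i+1}):
  m_1 = 1*10 - 0 = 10, d_1 = (120 - 10^2)/1 = 20/1 = 20, a_1 = floor((10 + 10)/20) = 1.
  m_2 = 20*1 - 10 = 10, d_2 = (120 - 10^2)/20 = 20/20 = 1, a_2 = floor((10 + 10)/1) = 20.
  m_3 = 1*20 - 10 = 10, d_3 = (120 - 10^2)/1 = 20/1 = 20: (m_3, d_3) = (m_1, d_1) = (10, 20), so from here the quotients repeat a_1, a_2; the period length is 2.
So sqrt(120) = [10; (1, 20)] with period length k = 2.
k is even, so the fundamental solution of x^2 - 120y^2 = 1 is (p_{k-1}, q_{k-1}) = (p_1, q_1); compute convergents through index 1.
Convergents (p_i = a_i*p_{i-1} + p_{i-2}, q_i = a_i*q_{i-1} + q_{i-2} with p_{-2}=0, p_{-1}=1, q_{-2}=1, q_{-1}=0):
  i=0: a_0=10, p_0 = 10*1 + 0 = 10, q_0 = 10*0 + 1 = 1.
  i=1: a_1=1, p_1 = 1*10 + 1 = 11, q_1 = 1*1 + 0 = 1.
Check: 11^2 - 120*1^2 = 121 - 120 = 1, so (x, y) = (11, 1) solves the equation, and by the theorem it is the least positive solution.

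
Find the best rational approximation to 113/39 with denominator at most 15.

29/10

Expand x = 113/39 as a continued fraction with the Euclidean algorithm:
  113 = 2*39 + 35, so a_0 = 2.
  39 = 1*35 + 4, so a_1 = 1.
  35 = 8*4 + 3, so a_2 = 8.
  4 = 1*3 + 1, so a_3 = 1.
  3 = 3*1 + 0, so a_4 = 3.
so x = [2; 1, 8, 1, 3].
Convergents (p_i = a_i*p_{i-1} + p_{i-2}, q_i = a_i*q_{i-1} + q_{i-2} with p_{-2}=0, p_{-1}=1, q_{-2}=1, q_{-1}=0), until the denominator exceeds 15:
  i=0: a_0=2, p_0 = 2*1 + 0 = 2, q_0 = 2*0 + 1 = 1.
  i=1: a_1=1, p_1 = 1*2 + 1 = 3, q_1 = 1*1 + 0 = 1.
  i=2: a_2=8, p_2 = 8*3 + 2 = 26, q_2 = 8*1 + 1 = 9.
  i=3: a_3=1, p_3 = 1*26 + 3 = 29, q_3 = 1*9 + 1 = 10.
  i=4: a_4=3, p_4 = 3*29 + 26 = 113, q_4 = 3*10 + 9 = 39.
q_4 = 39 > 15, so the last convergent with denominator <= 15 is p_3/q_3 = 29/10.
The closest fraction with denominator <= 15 is either p_3/q_3 or the intermediate fraction (k*p_3 + p_2)/(k*q_3 + q_2) with the largest k >= 1 whose denominator stays <= 15; these approach x as k grows, and every other convergent or intermediate fraction in range is farther away.
Largest k: floor((15 - q_2)/q_3) = floor((15 - 9)/10) = 0.
Since k = 0, no intermediate fraction beyond p_3/q_3 has denominator <= 15, so the convergent 29/10 is the closest (its error is |113*10 - 29*39|/(39*10) = 1/390).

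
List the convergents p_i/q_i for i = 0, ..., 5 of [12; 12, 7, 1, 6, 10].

Using the convergent recurrence p_i = a_i*p_{i-1} + p_{i-2}, q_i = a_i*q_{i-1} + q_{i-2} with p_{-2}=0, p_{-1}=1, q_{-2}=1, q_{-1}=0:
  i=0: a_0=12, p_0 = 12*1 + 0 = 12, q_0 = 12*0 + 1 = 1.
  i=1: a_1=12, p_1 = 12*12 + 1 = 145, q_1 = 12*1 + 0 = 12.
  i=2: a_2=7, p_2 = 7*145 + 12 = 1027, q_2 = 7*12 + 1 = 85.
  i=3: a_3=1, p_3 = 1*1027 + 145 = 1172, q_3 = 1*85 + 12 = 97.
  i=4: a_4=6, p_4 = 6*1172 + 1027 = 8059, q_4 = 6*97 + 85 = 667.
  i=5: a_5=10, p_5 = 10*8059 + 1172 = 81762, q_5 = 10*667 + 97 = 6767.

12/1, 145/12, 1027/85, 1172/97, 8059/667, 81762/6767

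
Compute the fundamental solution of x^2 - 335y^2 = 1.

First expand sqrt(335) as a continued fraction. With x_i = (sqrt(335) + m_i)/d_i and (m_0, d_0) = (0, 1): a_0 = floor(sqrt(335)) = 18, since 18^2 = 324 <= 335 < 361 = 19^2.
Iterate m_{i+1} = d_i*a_i - m_i, d_{i+1} = (335 - m_{i+1}^2)/d_i, a_{i+1} = floor((a_0 + m_{i+1})/d_{i+1}):
  m_1 = 1*18 - 0 = 18, d_1 = (335 - 18^2)/1 = 11/1 = 11, a_1 = floor((18 + 18)/11) = 3.
  m_2 = 11*3 - 18 = 15, d_2 = (335 - 15^2)/11 = 110/11 = 10, a_2 = floor((18 + 15)/10) = 3.
  m_3 = 10*3 - 15 = 15, d_3 = (335 - 15^2)/10 = 110/10 = 11, a_3 = floor((18 + 15)/11) = 3.
  m_4 = 11*3 - 15 = 18, d_4 = (335 - 18^2)/11 = 11/11 = 1, a_4 = floor((18 + 18)/1) = 36.
  m_5 = 1*36 - 18 = 18, d_5 = (335 - 18^2)/1 = 11/1 = 11: (m_5, d_5) = (m_1, d_1) = (18, 11), so from here the quotients repeat a_1, ..., a_4; the period length is 4.
So sqrt(335) = [18; (3, 3, 3, 36)] with period length k = 4.
k is even, so the fundamental solution of x^2 - 335y^2 = 1 is (p_{k-1}, q_{k-1}) = (p_3, q_3); compute convergents through index 3.
Convergents (p_i = a_i*p_{i-1} + p_{i-2}, q_i = a_i*q_{i-1} + q_{i-2} with p_{-2}=0, p_{-1}=1, q_{-2}=1, q_{-1}=0):
  i=0: a_0=18, p_0 = 18*1 + 0 = 18, q_0 = 18*0 + 1 = 1.
  i=1: a_1=3, p_1 = 3*18 + 1 = 55, q_1 = 3*1 + 0 = 3.
  i=2: a_2=3, p_2 = 3*55 + 18 = 183, q_2 = 3*3 + 1 = 10.
  i=3: a_3=3, p_3 = 3*183 + 55 = 604, q_3 = 3*10 + 3 = 33.
Check: 604^2 - 335*33^2 = 364816 - 364815 = 1, so (x, y) = (604, 33) solves the equation, and by the theorem it is the least positive solution.

(x, y) = (604, 33)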